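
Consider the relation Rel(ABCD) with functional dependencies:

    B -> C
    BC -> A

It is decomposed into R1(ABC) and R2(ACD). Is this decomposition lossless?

Common attributes: R1 ∩ R2 = {AC}.
No dependency enlarges {AC}, so (AC)⁺ = {AC}.
The closure contains neither all of R1 = {ABC} nor all of R2 = {ACD}, so the common attributes are not a superkey of either fragment. The join is lossy.

No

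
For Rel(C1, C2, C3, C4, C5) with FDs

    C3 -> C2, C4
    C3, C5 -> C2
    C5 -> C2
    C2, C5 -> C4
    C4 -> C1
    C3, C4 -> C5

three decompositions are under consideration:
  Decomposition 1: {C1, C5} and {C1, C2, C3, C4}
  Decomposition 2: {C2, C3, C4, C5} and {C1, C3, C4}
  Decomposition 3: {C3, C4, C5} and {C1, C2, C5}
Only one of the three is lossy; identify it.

Decomposition 1: common = {C1}, closure = {C1} → lossy.
Decomposition 2: common = {C3, C4}, closure = {C1, C2, C3, C4, C5} → lossless.
Decomposition 3: common = {C5}, closure = {C1, C2, C4, C5} → lossless.

Decomposition 1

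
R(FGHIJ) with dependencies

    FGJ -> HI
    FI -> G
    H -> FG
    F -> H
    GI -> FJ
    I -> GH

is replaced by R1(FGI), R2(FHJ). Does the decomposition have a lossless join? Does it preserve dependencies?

Lossless test: (F)⁺ = {FGH}, which is a superkey of neither fragment — lossy.
Dependency preservation: the restricted closure of {FGJ} across the fragments never reaches {HI}, so FGJ → HI cannot be enforced without a join — not preserved.

lossy and not dependency-preserving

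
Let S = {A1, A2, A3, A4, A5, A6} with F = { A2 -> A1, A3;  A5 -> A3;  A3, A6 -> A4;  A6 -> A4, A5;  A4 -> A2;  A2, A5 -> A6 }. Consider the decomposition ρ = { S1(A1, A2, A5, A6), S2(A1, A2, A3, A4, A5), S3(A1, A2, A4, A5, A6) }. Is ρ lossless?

Yes

Chase test. Columns are A1, A2, A3, A4, A5, A6; row i has aⱼ where attribute j ∈ Si, else bᵢⱼ.
Initial tableau (one row per fragment):
  row 1: a1 a2 b13 b14 a5 a6
  row 2: a1 a2 a3 a4 a5 b26
  row 3: a1 a2 b33 a4 a5 a6
Rows 1 and 2 agree on A2; apply A2→A1, A3 and equate their A1, A3 entries.
Rows 1 and 3 agree on A2; apply A2→A1, A3 and equate their A1, A3 entries.
Rows 1 and 3 agree on A3, A6; apply A3, A6→A4 and equate their A4 entries.
Rows 1 and 2 agree on A2, A5; apply A2, A5→A6 and equate their A6 entries.
Row 1 is now all distinguished symbols — the join is lossless.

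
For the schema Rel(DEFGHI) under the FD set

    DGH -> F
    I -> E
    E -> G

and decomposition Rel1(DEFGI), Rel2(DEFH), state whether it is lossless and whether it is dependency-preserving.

lossy and not dependency-preserving

Lossless test: (DEF)⁺ = {DEFG}, which is a superkey of neither fragment — lossy.
Dependency preservation: the restricted closure of {DGH} across the fragments never reaches {F}, so DGH → F cannot be enforced without a join — not preserved.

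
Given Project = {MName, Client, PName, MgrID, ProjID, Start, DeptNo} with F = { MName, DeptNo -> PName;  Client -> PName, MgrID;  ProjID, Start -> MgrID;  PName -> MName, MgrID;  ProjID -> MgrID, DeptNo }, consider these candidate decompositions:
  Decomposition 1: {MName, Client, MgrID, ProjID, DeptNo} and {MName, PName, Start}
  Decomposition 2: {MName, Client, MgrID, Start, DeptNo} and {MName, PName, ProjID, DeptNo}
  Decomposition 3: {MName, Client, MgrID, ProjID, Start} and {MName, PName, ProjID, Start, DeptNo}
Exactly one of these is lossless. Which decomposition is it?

Decomposition 1: common = {MName}, closure = {MName} → lossy.
Decomposition 2: common = {MName, DeptNo}, closure = {MName, PName, MgrID, DeptNo} → lossy.
Decomposition 3: common = {MName, ProjID, Start}, closure = {MName, PName, MgrID, ProjID, Start, DeptNo} → lossless.

Decomposition 3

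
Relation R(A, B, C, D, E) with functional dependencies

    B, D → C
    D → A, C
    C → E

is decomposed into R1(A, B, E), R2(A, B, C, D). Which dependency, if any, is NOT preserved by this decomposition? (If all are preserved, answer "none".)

C → E

Check C → E: no single fragment contains all of {C, E}, and the restricted closure of {C} across the fragments never reaches {E}.
B, D → C is preserved.
D → A, C is preserved.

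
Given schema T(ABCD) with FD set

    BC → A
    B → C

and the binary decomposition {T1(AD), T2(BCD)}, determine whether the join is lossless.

Common attributes: T1 ∩ T2 = {D}.
No dependency enlarges {D}, so (D)⁺ = {D}.
The closure contains neither all of T1 = {AD} nor all of T2 = {BCD}, so the common attributes are not a superkey of either fragment. The join is lossy.

No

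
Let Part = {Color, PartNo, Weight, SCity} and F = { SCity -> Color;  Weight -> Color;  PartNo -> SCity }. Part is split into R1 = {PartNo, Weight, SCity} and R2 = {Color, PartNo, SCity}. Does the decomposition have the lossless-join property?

Yes

Common attributes: R1 ∩ R2 = {PartNo, SCity}.
Closure of {PartNo, SCity}: SCity → Color applies, adding Color. So (PartNo, SCity)⁺ = {Color, PartNo, SCity}.
This closure contains every attribute of R2, so R1 ∩ R2 → R2. The join is lossless.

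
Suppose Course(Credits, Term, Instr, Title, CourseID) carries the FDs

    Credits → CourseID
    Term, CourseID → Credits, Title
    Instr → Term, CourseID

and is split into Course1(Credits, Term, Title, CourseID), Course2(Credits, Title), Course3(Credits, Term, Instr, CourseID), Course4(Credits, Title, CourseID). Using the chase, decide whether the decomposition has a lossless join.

Chase test. Columns are Credits, Term, Instr, Title, CourseID; row i has aⱼ where attribute j ∈ Coursei, else bᵢⱼ.
Initial tableau (one row per fragment):
  row 1: a1 a2 b13 a4 a5
  row 2: a1 b22 b23 a4 b25
  row 3: a1 a2 a3 b34 a5
  row 4: a1 b42 b43 a4 a5
Rows 1 and 2 agree on Credits; apply Credits→CourseID and equate their CourseID entries.
Rows 1 and 3 agree on Term, CourseID; apply Term, CourseID→Credits, Title and equate their Credits, Title entries.
Row 3 is now all distinguished symbols — the join is lossless.

Yes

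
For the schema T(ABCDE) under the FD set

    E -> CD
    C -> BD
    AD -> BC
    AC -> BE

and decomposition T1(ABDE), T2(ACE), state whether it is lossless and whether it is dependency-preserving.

lossless but not dependency-preserving

Lossless test: (AE)⁺ = {ABCDE}, which contains all of one fragment — lossless.
Dependency preservation: the restricted closure of {C} across the fragments never reaches {BD}, so C → BD cannot be enforced without a join — not preserved.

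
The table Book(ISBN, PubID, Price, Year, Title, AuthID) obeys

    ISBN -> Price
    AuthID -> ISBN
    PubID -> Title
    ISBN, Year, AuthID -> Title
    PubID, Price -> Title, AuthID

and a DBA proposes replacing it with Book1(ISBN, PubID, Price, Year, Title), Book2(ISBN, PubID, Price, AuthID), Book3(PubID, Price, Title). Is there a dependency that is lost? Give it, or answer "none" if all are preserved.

Check ISBN, Year, AuthID → Title: no single fragment contains all of {ISBN, Year, Title, AuthID}, and the restricted closure of {ISBN, Year, AuthID} across the fragments never reaches {Title}.
ISBN → Price is preserved.
AuthID → ISBN is preserved.
PubID → Title is preserved.
PubID, Price → Title, AuthID is preserved.

ISBN, Year, AuthID -> Title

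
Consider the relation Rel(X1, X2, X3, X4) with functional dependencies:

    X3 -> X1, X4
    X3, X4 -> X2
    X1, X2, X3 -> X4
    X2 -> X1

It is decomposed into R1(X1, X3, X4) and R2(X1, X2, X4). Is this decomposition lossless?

No

Common attributes: R1 ∩ R2 = {X1, X4}.
No dependency enlarges {X1, X4}, so (X1, X4)⁺ = {X1, X4}.
The closure contains neither all of R1 = {X1, X3, X4} nor all of R2 = {X1, X2, X4}, so the common attributes are not a superkey of either fragment. The join is lossy.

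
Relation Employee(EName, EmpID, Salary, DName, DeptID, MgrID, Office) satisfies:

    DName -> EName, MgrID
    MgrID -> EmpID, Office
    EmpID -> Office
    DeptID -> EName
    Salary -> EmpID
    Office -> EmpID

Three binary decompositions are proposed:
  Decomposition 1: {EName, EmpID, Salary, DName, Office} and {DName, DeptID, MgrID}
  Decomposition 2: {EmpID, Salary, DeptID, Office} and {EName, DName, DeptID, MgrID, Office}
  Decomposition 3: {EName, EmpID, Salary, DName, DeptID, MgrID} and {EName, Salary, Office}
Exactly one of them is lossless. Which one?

Decomposition 3

Decomposition 1: common = {DName}, closure = {EName, EmpID, DName, MgrID, Office} → lossy.
Decomposition 2: common = {DeptID, Office}, closure = {EName, EmpID, DeptID, Office} → lossy.
Decomposition 3: common = {EName, Salary}, closure = {EName, EmpID, Salary, Office} → lossless.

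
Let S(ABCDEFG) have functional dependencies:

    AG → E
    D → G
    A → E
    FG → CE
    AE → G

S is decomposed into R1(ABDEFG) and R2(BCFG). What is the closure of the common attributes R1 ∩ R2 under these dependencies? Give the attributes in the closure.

R1 ∩ R2 = {BFG}.
FG → CE applies, adding CE
Closure: {BCEFG}.

BCEFG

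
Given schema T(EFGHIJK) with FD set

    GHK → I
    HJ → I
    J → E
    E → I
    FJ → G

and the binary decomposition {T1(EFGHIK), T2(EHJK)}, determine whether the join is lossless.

Common attributes: T1 ∩ T2 = {EHK}.
Closure of {EHK}: E → I applies, adding I. So (EHK)⁺ = {EHIK}.
The closure contains neither all of T1 = {EFGHIK} nor all of T2 = {EHJK}, so the common attributes are not a superkey of either fragment. The join is lossy.

No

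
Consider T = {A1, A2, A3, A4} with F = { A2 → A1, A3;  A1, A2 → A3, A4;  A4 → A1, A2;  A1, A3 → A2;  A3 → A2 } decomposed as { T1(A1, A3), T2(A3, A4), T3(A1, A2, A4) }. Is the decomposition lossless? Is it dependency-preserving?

Lossless test (chase): Rows 2 and 3 agree on A4; apply A4→A1, A2 and equate their A1, A2 entries. Rows 1 and 2 agree on A1, A3; apply A1, A3→A2 and equate their A2 entries. Rows 1 and 3 agree on A2; apply A2→A1, A3 and equate their A1, A3 entries. Rows 1 and 2 agree on A1, A2; apply A1, A2→A3, A4 and equate their A3, A4 entries. Row 1 is now all distinguished symbols — the join is lossless.
Dependency preservation: A2 → A1, A3; A1, A2 → A3, A4; A1, A3 → A2; A3 → A2 are not contained in any single fragment, but the restricted closure of each left-hand side across the fragments still reaches the right-hand side; the remaining FDs each lie inside some fragment. All dependencies are preserved.

lossless and dependency-preserving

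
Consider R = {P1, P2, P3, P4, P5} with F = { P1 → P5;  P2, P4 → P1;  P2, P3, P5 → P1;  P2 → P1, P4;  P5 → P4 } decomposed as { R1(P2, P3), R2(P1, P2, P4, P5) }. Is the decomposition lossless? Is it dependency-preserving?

Lossless test: (P2)⁺ = {P1, P2, P4, P5}, which contains all of one fragment — lossless.
Dependency preservation: P2, P3, P5 → P1 is not contained in any single fragment, but the restricted closure of its left-hand side across the fragments still reaches the right-hand side; the remaining FDs each lie inside some fragment. All dependencies are preserved.

lossless and dependency-preserving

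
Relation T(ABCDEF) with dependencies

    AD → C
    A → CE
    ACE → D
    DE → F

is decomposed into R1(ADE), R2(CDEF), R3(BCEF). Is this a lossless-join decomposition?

Chase test. Columns are ABCDEF; row i has aⱼ where attribute j ∈ Ri, else bᵢⱼ.
Initial tableau (one row per fragment):
  row 1: a1 b12 b13 a4 a5 b16
  row 2: b21 b22 a3 a4 a5 a6
  row 3: b31 a2 a3 b34 a5 a6
Rows 1 and 2 agree on DE; apply DE→F and equate their F entries.
No row becomes fully distinguished — the join is lossy.

No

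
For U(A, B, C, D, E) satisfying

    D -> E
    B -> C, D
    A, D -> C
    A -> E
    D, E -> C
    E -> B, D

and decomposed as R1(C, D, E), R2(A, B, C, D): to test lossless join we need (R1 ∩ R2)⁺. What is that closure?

B, C, D, E

R1 ∩ R2 = {C, D}.
D → E applies, adding E
E → B, D applies, adding B
Closure: {B, C, D, E}.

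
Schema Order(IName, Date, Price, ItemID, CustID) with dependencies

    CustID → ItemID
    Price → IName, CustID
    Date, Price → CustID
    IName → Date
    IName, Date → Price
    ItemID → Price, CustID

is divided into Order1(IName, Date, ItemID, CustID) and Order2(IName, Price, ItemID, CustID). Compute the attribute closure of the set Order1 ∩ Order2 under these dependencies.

Order1 ∩ Order2 = {IName, ItemID, CustID}.
IName → Date applies, adding Date
IName, Date → Price applies, adding Price
Closure: {IName, Date, Price, ItemID, CustID}.

IName, Date, Price, ItemID, CustID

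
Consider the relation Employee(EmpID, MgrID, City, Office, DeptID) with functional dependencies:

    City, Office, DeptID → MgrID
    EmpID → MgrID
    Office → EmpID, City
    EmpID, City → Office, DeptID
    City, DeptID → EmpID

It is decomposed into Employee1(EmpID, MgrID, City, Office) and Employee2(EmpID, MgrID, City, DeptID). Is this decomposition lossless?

Yes

Common attributes: Employee1 ∩ Employee2 = {EmpID, MgrID, City}.
Closure of {EmpID, MgrID, City}: EmpID, City → Office, DeptID applies, adding Office, DeptID. So (EmpID, MgrID, City)⁺ = {EmpID, MgrID, City, Office, DeptID}.
This closure contains every attribute of Employee1, so Employee1 ∩ Employee2 → Employee1. The join is lossless.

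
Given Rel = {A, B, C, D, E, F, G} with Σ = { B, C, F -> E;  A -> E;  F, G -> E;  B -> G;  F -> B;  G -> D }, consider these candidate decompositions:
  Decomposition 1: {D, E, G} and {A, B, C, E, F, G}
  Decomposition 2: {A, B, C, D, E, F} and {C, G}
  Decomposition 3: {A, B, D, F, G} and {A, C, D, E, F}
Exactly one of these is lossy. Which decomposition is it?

Decomposition 1: common = {E, G}, closure = {D, E, G} → lossless.
Decomposition 2: common = {C}, closure = {C} → lossy.
Decomposition 3: common = {A, D, F}, closure = {A, B, D, E, F, G} → lossless.

Decomposition 2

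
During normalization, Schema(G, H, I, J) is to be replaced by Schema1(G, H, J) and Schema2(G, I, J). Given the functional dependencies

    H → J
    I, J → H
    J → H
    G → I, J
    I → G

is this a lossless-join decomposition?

Yes

Common attributes: Schema1 ∩ Schema2 = {G, J}.
Closure of {G, J}: J → H applies, adding H; G → I, J applies, adding I. So (G, J)⁺ = {G, H, I, J}.
This closure contains every attribute of Schema1, so Schema1 ∩ Schema2 → Schema1. The join is lossless.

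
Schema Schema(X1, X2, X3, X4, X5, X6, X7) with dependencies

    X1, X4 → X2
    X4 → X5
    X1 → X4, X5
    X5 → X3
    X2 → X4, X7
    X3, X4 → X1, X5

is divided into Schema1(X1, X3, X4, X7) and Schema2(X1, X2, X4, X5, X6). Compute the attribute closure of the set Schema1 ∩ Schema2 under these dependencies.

X1, X2, X3, X4, X5, X7

Schema1 ∩ Schema2 = {X1, X4}.
X1, X4 → X2 applies, adding X2
X4 → X5 applies, adding X5
X5 → X3 applies, adding X3
X2 → X4, X7 applies, adding X7
Closure: {X1, X2, X3, X4, X5, X7}.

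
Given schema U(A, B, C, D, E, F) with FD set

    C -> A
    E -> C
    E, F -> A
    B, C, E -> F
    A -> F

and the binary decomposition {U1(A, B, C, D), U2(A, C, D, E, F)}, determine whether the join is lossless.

Common attributes: U1 ∩ U2 = {A, C, D}.
Closure of {A, C, D}: A → F applies, adding F. So (A, C, D)⁺ = {A, C, D, F}.
The closure contains neither all of U1 = {A, B, C, D} nor all of U2 = {A, C, D, E, F}, so the common attributes are not a superkey of either fragment. The join is lossy.

No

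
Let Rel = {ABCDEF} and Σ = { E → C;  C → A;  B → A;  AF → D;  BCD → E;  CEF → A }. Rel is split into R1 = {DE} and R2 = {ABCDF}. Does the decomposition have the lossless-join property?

Common attributes: R1 ∩ R2 = {D}.
No dependency enlarges {D}, so (D)⁺ = {D}.
The closure contains neither all of R1 = {DE} nor all of R2 = {ABCDF}, so the common attributes are not a superkey of either fragment. The join is lossy.

No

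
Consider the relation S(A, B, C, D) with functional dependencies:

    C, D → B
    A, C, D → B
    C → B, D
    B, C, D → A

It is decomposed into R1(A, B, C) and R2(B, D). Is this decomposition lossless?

Common attributes: R1 ∩ R2 = {B}.
No dependency enlarges {B}, so (B)⁺ = {B}.
The closure contains neither all of R1 = {A, B, C} nor all of R2 = {B, D}, so the common attributes are not a superkey of either fragment. The join is lossy.

No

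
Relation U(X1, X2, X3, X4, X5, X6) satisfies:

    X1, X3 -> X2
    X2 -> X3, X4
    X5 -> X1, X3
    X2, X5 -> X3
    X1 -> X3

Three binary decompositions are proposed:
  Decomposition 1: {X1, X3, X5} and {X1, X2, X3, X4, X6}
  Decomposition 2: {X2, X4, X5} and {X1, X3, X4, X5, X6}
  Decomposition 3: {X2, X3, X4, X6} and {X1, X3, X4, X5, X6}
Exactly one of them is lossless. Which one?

Decomposition 1: common = {X1, X3}, closure = {X1, X2, X3, X4} → lossy.
Decomposition 2: common = {X4, X5}, closure = {X1, X2, X3, X4, X5} → lossless.
Decomposition 3: common = {X3, X4, X6}, closure = {X3, X4, X6} → lossy.

Decomposition 2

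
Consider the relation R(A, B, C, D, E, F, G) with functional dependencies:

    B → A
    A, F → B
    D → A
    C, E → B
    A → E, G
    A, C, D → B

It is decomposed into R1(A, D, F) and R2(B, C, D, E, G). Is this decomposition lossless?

Common attributes: R1 ∩ R2 = {D}.
Closure of {D}: D → A applies, adding A; A → E, G applies, adding E, G. So (D)⁺ = {A, D, E, G}.
The closure contains neither all of R1 = {A, D, F} nor all of R2 = {B, C, D, E, G}, so the common attributes are not a superkey of either fragment. The join is lossy.

No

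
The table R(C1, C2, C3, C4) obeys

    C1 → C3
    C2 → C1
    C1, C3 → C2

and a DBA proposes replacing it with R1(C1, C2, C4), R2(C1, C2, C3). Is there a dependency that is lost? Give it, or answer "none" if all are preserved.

none

C1 → C3 lies within R2.
C2 → C1 lies within R1.
C1, C3 → C2 lies within R2.
Every dependency is enforceable on the fragments, so the decomposition is dependency-preserving.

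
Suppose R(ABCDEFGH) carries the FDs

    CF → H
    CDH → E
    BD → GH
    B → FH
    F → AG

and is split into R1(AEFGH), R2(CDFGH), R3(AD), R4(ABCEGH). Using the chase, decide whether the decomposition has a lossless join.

No

Chase test. Columns are ABCDEFGH; row i has aⱼ where attribute j ∈ Ri, else bᵢⱼ.
Initial tableau (one row per fragment):
  row 1: a1 b12 b13 b14 a5 a6 a7 a8
  row 2: b21 b22 a3 a4 b25 a6 a7 a8
  row 3: a1 b32 b33 a4 b35 b36 b37 b38
  row 4: a1 a2 a3 b44 a5 b46 a7 a8
Rows 1 and 2 agree on F; apply F→AG and equate their AG entries.
No row becomes fully distinguished — the join is lossy.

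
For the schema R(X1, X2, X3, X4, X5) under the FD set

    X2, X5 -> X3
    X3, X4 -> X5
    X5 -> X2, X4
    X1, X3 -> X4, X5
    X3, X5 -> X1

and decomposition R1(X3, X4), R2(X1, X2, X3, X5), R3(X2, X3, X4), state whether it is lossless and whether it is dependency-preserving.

Lossless test (chase): Rows 1 and 3 agree on X3, X4; apply X3, X4→X5 and equate their X5 entries. Rows 1 and 3 agree on X5; apply X5→X2, X4 and equate their X2, X4 entries. Rows 1 and 3 agree on X3, X5; apply X3, X5→X1 and equate their X1 entries. No row becomes fully distinguished — the join is lossy.
Dependency preservation: the restricted closure of {X3, X4} across the fragments never reaches {X5}, so X3, X4 → X5 cannot be enforced without a join — not preserved.

lossy and not dependency-preserving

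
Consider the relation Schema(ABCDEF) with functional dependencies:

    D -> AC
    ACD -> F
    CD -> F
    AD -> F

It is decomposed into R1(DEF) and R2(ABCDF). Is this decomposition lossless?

Common attributes: R1 ∩ R2 = {DF}.
Closure of {DF}: D → AC applies, adding AC. So (DF)⁺ = {ACDF}.
The closure contains neither all of R1 = {DEF} nor all of R2 = {ABCDF}, so the common attributes are not a superkey of either fragment. The join is lossy.

No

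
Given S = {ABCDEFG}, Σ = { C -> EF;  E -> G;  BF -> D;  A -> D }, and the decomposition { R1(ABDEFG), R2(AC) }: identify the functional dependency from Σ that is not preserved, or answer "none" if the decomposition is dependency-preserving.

C -> EF

Check C → EF: no single fragment contains all of {CEF}, and the restricted closure of {C} across the fragments never reaches {EF}.
E → G is preserved.
BF → D is preserved.
A → D is preserved.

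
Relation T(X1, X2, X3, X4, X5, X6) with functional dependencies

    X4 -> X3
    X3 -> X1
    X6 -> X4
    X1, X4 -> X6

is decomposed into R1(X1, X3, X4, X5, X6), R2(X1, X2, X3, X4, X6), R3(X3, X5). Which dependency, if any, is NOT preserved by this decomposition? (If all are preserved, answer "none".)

none

X4 → X3 lies within R1.
X3 → X1 lies within R1.
X6 → X4 lies within R1.
X1, X4 → X6 lies within R1.
Every dependency is enforceable on the fragments, so the decomposition is dependency-preserving.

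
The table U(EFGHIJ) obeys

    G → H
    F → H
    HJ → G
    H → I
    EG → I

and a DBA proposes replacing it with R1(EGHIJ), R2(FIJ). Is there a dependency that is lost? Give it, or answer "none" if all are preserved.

F → H

Check F → H: no single fragment contains all of {FH}, and the restricted closure of {F} across the fragments never reaches {H}.
G → H is preserved.
HJ → G is preserved.
H → I is preserved.
EG → I is preserved.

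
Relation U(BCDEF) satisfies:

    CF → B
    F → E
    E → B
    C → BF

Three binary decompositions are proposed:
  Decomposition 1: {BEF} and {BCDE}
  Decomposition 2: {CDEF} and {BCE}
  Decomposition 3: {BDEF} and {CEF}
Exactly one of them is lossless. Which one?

Decomposition 2

Decomposition 1: common = {BE}, closure = {BE} → lossy.
Decomposition 2: common = {CE}, closure = {BCEF} → lossless.
Decomposition 3: common = {EF}, closure = {BEF} → lossy.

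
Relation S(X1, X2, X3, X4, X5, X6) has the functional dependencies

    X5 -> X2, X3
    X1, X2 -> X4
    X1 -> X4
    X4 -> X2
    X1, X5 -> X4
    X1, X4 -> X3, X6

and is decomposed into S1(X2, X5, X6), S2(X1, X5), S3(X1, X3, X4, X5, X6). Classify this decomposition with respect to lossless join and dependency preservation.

Lossless test (chase): Rows 1 and 2 agree on X5; apply X5→X2, X3 and equate their X2, X3 entries. Rows 1 and 3 agree on X5; apply X5→X2, X3 and equate their X2, X3 entries. Rows 2 and 3 agree on X1, X2; apply X1, X2→X4 and equate their X4 entries. Rows 2 and 3 agree on X1, X4; apply X1, X4→X3, X6 and equate their X3, X6 entries. Row 2 is now all distinguished symbols — the join is lossless.
Dependency preservation: the restricted closure of {X4} across the fragments never reaches {X2}, so X4 → X2 cannot be enforced without a join — not preserved.

lossless but not dependency-preserving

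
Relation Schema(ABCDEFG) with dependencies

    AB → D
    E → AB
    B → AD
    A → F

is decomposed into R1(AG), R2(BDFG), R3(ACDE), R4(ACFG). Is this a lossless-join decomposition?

No

Chase test. Columns are ABCDEFG; row i has aⱼ where attribute j ∈ Ri, else bᵢⱼ.
Initial tableau (one row per fragment):
  row 1: a1 b12 b13 b14 b15 b16 a7
  row 2: b21 a2 b23 a4 b25 a6 a7
  row 3: a1 b32 a3 a4 a5 b36 b37
  row 4: a1 b42 a3 b44 b45 a6 a7
Rows 1 and 3 agree on A; apply A→F and equate their F entries.
Rows 1 and 4 agree on A; apply A→F and equate their F entries.
No row becomes fully distinguished — the join is lossy.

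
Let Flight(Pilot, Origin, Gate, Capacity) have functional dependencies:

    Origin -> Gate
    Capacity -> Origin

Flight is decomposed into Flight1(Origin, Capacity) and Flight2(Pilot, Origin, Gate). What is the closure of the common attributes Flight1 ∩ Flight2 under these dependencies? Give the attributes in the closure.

Flight1 ∩ Flight2 = {Origin}.
Origin → Gate applies, adding Gate
Closure: {Origin, Gate}.

Origin, Gate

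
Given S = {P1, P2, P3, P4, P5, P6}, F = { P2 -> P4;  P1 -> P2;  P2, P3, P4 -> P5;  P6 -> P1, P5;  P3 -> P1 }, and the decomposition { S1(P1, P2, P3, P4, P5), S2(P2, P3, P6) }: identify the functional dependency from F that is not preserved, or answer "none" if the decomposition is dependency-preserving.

P6 -> P1, P5

Check P6 → P1, P5: no single fragment contains all of {P1, P5, P6}, and the restricted closure of {P6} across the fragments never reaches {P1, P5}.
P2 → P4 is preserved.
P1 → P2 is preserved.
P2, P3, P4 → P5 is preserved.
P3 → P1 is preserved.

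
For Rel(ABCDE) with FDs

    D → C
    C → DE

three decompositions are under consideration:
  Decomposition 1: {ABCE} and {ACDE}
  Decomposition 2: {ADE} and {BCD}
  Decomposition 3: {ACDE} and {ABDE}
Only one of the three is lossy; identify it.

Decomposition 2

Decomposition 1: common = {ACE}, closure = {ACDE} → lossless.
Decomposition 2: common = {D}, closure = {CDE} → lossy.
Decomposition 3: common = {ADE}, closure = {ACDE} → lossless.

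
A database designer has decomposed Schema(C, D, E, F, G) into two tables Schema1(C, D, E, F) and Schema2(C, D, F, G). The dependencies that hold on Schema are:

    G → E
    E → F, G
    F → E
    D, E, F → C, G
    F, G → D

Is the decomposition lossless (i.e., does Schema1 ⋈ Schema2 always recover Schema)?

Yes

Common attributes: Schema1 ∩ Schema2 = {C, D, F}.
Closure of {C, D, F}: F → E applies, adding E; D, E, F → C, G applies, adding G. So (C, D, F)⁺ = {C, D, E, F, G}.
This closure contains every attribute of Schema1, so Schema1 ∩ Schema2 → Schema1. The join is lossless.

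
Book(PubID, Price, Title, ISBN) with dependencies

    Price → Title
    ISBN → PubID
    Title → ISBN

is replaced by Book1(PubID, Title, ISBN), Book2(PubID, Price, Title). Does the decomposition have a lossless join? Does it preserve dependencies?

Lossless test: (PubID, Title)⁺ = {PubID, Title, ISBN}, which contains all of one fragment — lossless.
Dependency preservation: every FD's attributes lie within a single fragment, so each can be enforced locally — preserved.

lossless and dependency-preserving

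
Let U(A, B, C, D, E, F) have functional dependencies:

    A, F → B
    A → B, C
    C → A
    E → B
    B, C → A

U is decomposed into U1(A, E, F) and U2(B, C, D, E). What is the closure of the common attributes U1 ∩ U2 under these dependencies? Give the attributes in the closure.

U1 ∩ U2 = {E}.
E → B applies, adding B
Closure: {B, E}.

B, E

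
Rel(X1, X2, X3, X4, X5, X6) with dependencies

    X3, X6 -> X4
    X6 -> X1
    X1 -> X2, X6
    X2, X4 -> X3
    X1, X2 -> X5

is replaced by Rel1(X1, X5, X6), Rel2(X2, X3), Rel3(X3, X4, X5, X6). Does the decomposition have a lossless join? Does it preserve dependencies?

Lossless test (chase): Rows 1 and 3 agree on X6; apply X6→X1 and equate their X1 entries. Rows 1 and 3 agree on X1; apply X1→X2, X6 and equate their X2, X6 entries. No row becomes fully distinguished — the join is lossy.
Dependency preservation: the restricted closure of {X1} across the fragments never reaches {X2, X6}, so X1 → X2, X6 cannot be enforced without a join — not preserved.

lossy and not dependency-preserving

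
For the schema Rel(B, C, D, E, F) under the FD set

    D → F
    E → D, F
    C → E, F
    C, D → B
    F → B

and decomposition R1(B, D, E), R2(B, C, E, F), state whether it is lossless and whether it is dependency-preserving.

lossless but not dependency-preserving

Lossless test: (B, E)⁺ = {B, D, E, F}, which contains all of one fragment — lossless.
Dependency preservation: the restricted closure of {D} across the fragments never reaches {F}, so D → F cannot be enforced without a join — not preserved.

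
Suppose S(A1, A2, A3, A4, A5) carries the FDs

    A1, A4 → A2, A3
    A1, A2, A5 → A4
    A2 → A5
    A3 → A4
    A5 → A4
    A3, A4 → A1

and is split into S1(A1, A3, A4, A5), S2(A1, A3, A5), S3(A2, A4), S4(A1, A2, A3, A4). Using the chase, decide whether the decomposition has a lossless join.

Yes

Chase test. Columns are A1, A2, A3, A4, A5; row i has aⱼ where attribute j ∈ Si, else bᵢⱼ.
Initial tableau (one row per fragment):
  row 1: a1 b12 a3 a4 a5
  row 2: a1 b22 a3 b24 a5
  row 3: b31 a2 b33 a4 b35
  row 4: a1 a2 a3 a4 b45
Rows 1 and 4 agree on A1, A4; apply A1, A4→A2, A3 and equate their A2, A3 entries.
Rows 1 and 3 agree on A2; apply A2→A5 and equate their A5 entries.
Rows 1 and 4 agree on A2; apply A2→A5 and equate their A5 entries.
Rows 1 and 2 agree on A3; apply A3→A4 and equate their A4 entries.
Rows 1 and 2 agree on A1, A4; apply A1, A4→A2, A3 and equate their A2, A3 entries.
Row 1 is now all distinguished symbols — the join is lossless.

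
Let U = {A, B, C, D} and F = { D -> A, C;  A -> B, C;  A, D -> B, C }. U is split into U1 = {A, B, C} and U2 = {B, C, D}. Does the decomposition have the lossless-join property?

Common attributes: U1 ∩ U2 = {B, C}.
No dependency enlarges {B, C}, so (B, C)⁺ = {B, C}.
The closure contains neither all of U1 = {A, B, C} nor all of U2 = {B, C, D}, so the common attributes are not a superkey of either fragment. The join is lossy.

No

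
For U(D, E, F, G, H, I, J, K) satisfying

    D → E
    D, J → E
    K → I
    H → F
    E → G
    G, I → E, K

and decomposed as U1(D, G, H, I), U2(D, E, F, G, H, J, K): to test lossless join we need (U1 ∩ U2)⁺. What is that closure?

D, E, F, G, H

U1 ∩ U2 = {D, G, H}.
D → E applies, adding E
H → F applies, adding F
Closure: {D, E, F, G, H}.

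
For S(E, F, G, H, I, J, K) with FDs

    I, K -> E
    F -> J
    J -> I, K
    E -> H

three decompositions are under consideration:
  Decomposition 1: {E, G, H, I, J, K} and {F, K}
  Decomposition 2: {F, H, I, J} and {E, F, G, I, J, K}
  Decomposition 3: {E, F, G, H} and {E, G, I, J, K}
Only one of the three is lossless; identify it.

Decomposition 1: common = {K}, closure = {K} → lossy.
Decomposition 2: common = {F, I, J}, closure = {E, F, H, I, J, K} → lossless.
Decomposition 3: common = {E, G}, closure = {E, G, H} → lossy.

Decomposition 2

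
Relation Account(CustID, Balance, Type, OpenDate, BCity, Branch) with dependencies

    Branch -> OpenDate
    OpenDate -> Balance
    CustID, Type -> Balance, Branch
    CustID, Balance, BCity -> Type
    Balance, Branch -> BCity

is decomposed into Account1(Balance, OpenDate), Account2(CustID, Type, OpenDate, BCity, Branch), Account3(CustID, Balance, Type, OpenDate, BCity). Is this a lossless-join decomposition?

Yes

Chase test. Columns are CustID, Balance, Type, OpenDate, BCity, Branch; row i has aⱼ where attribute j ∈ Accounti, else bᵢⱼ.
Initial tableau (one row per fragment):
  row 1: b11 a2 b13 a4 b15 b16
  row 2: a1 b22 a3 a4 a5 a6
  row 3: a1 a2 a3 a4 a5 b36
Rows 1 and 2 agree on OpenDate; apply OpenDate→Balance and equate their Balance entries.
Rows 2 and 3 agree on CustID, Type; apply CustID, Type→Balance, Branch and equate their Balance, Branch entries.
Row 2 is now all distinguished symbols — the join is lossless.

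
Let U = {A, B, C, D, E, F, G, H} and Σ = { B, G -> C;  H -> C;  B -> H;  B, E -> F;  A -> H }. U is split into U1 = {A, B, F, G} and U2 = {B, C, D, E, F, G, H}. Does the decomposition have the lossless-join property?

Common attributes: U1 ∩ U2 = {B, F, G}.
Closure of {B, F, G}: B, G → C applies, adding C; B → H applies, adding H. So (B, F, G)⁺ = {B, C, F, G, H}.
The closure contains neither all of U1 = {A, B, F, G} nor all of U2 = {B, C, D, E, F, G, H}, so the common attributes are not a superkey of either fragment. The join is lossy.

No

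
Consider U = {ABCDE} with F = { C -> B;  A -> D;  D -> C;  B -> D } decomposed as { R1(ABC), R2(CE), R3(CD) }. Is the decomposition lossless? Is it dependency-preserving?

lossy but dependency-preserving

Lossless test (chase): Rows 1 and 2 agree on C; apply C→B and equate their B entries. Rows 1 and 3 agree on C; apply C→B and equate their B entries. Rows 1 and 2 agree on B; apply B→D and equate their D entries. Rows 1 and 3 agree on B; apply B→D and equate their D entries. No row becomes fully distinguished — the join is lossy.
Dependency preservation: A → D; B → D are not contained in any single fragment, but the restricted closure of each left-hand side across the fragments still reaches the right-hand side; the remaining FDs each lie inside some fragment. All dependencies are preserved.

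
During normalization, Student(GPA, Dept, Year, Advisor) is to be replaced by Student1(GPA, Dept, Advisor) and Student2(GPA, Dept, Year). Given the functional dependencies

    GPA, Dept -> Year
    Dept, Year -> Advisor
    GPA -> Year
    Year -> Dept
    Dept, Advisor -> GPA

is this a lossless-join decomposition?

Common attributes: Student1 ∩ Student2 = {GPA, Dept}.
Closure of {GPA, Dept}: GPA, Dept → Year applies, adding Year; Dept, Year → Advisor applies, adding Advisor. So (GPA, Dept)⁺ = {GPA, Dept, Year, Advisor}.
This closure contains every attribute of Student1, so Student1 ∩ Student2 → Student1. The join is lossless.

Yes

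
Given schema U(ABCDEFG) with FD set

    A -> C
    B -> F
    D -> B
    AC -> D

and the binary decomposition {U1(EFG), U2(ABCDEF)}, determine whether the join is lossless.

Common attributes: U1 ∩ U2 = {EF}.
No dependency enlarges {EF}, so (EF)⁺ = {EF}.
The closure contains neither all of U1 = {EFG} nor all of U2 = {ABCDEF}, so the common attributes are not a superkey of either fragment. The join is lossy.

No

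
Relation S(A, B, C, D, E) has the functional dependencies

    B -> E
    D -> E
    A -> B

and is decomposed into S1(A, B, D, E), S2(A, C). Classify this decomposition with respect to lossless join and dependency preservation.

Lossless test: (A)⁺ = {A, B, E}, which is a superkey of neither fragment — lossy.
Dependency preservation: every FD's attributes lie within a single fragment, so each can be enforced locally — preserved.

lossy but dependency-preserving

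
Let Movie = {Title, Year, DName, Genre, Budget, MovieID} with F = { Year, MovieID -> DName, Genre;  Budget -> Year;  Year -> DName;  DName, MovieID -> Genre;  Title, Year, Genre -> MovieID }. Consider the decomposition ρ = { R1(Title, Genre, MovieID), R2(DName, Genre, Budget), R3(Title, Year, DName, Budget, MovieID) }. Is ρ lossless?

No

Chase test. Columns are Title, Year, DName, Genre, Budget, MovieID; row i has aⱼ where attribute j ∈ Ri, else bᵢⱼ.
Initial tableau (one row per fragment):
  row 1: a1 b12 b13 a4 b15 a6
  row 2: b21 b22 a3 a4 a5 b26
  row 3: a1 a2 a3 b34 a5 a6
Rows 2 and 3 agree on Budget; apply Budget→Year and equate their Year entries.
No row becomes fully distinguished — the join is lossy.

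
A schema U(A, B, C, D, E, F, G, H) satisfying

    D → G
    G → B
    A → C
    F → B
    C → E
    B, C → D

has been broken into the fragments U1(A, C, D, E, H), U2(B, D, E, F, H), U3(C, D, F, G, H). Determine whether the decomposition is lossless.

Chase test. Columns are A, B, C, D, E, F, G, H; row i has aⱼ where attribute j ∈ Ui, else bᵢⱼ.
Initial tableau (one row per fragment):
  row 1: a1 b12 a3 a4 a5 b16 b17 a8
  row 2: b21 a2 b23 a4 a5 a6 b27 a8
  row 3: b31 b32 a3 a4 b35 a6 a7 a8
Rows 1 and 2 agree on D; apply D→G and equate their G entries.
Rows 1 and 3 agree on D; apply D→G and equate their G entries.
Rows 1 and 2 agree on G; apply G→B and equate their B entries.
Rows 1 and 3 agree on G; apply G→B and equate their B entries.
Rows 1 and 3 agree on C; apply C→E and equate their E entries.
No row becomes fully distinguished — the join is lossy.

No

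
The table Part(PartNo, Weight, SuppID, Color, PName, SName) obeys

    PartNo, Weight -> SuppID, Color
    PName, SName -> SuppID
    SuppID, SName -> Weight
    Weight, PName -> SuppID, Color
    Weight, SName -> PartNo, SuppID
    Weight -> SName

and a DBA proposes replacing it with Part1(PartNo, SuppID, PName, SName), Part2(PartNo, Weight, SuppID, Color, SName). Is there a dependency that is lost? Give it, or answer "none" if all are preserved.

none

PartNo, Weight → SuppID, Color lies within Part2.
PName, SName → SuppID lies within Part1.
SuppID, SName → Weight lies within Part2.
Weight, PName → SuppID, Color: restricted closure across fragments reaches SuppID, Color.
Weight, SName → PartNo, SuppID lies within Part2.
Weight → SName lies within Part2.
Every dependency is enforceable on the fragments, so the decomposition is dependency-preserving.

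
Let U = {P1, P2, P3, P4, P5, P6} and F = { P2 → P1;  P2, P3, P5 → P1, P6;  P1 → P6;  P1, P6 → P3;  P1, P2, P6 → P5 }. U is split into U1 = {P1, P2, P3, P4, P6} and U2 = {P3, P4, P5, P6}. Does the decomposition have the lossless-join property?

Common attributes: U1 ∩ U2 = {P3, P4, P6}.
No dependency enlarges {P3, P4, P6}, so (P3, P4, P6)⁺ = {P3, P4, P6}.
The closure contains neither all of U1 = {P1, P2, P3, P4, P6} nor all of U2 = {P3, P4, P5, P6}, so the common attributes are not a superkey of either fragment. The join is lossy.

No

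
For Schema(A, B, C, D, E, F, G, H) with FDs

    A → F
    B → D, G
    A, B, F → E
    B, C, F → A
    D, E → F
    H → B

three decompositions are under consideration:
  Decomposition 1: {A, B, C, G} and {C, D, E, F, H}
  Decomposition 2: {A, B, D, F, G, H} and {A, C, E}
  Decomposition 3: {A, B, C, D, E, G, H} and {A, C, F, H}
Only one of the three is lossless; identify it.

Decomposition 3

Decomposition 1: common = {C}, closure = {C} → lossy.
Decomposition 2: common = {A}, closure = {A, F} → lossy.
Decomposition 3: common = {A, C, H}, closure = {A, B, C, D, E, F, G, H} → lossless.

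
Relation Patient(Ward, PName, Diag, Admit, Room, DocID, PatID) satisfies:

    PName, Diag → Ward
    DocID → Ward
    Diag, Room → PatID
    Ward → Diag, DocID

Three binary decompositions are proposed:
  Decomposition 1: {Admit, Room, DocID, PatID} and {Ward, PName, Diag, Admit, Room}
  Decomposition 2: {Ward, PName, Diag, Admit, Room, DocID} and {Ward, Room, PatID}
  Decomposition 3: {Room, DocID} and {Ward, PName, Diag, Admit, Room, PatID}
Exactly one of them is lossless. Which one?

Decomposition 2

Decomposition 1: common = {Admit, Room}, closure = {Admit, Room} → lossy.
Decomposition 2: common = {Ward, Room}, closure = {Ward, Diag, Room, DocID, PatID} → lossless.
Decomposition 3: common = {Room}, closure = {Room} → lossy.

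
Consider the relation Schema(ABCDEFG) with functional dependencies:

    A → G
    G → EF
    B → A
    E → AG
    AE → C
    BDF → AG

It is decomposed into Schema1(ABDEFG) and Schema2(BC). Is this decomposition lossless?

Common attributes: Schema1 ∩ Schema2 = {B}.
Closure of {B}: B → A applies, adding A; A → G applies, adding G; G → EF applies, adding EF; AE → C applies, adding C. So (B)⁺ = {ABCEFG}.
This closure contains every attribute of Schema2, so Schema1 ∩ Schema2 → Schema2. The join is lossless.

Yes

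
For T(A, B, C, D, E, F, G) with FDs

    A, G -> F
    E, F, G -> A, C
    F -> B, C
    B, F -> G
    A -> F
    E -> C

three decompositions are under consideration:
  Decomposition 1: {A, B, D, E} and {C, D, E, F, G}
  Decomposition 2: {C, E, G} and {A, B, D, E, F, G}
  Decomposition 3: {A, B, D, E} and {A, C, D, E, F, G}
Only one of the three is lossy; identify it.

Decomposition 1

Decomposition 1: common = {D, E}, closure = {C, D, E} → lossy.
Decomposition 2: common = {E, G}, closure = {C, E, G} → lossless.
Decomposition 3: common = {A, D, E}, closure = {A, B, C, D, E, F, G} → lossless.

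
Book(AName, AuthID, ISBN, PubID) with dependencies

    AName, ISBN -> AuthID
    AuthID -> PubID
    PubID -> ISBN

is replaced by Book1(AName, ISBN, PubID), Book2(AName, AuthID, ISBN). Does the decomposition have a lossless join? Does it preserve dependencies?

lossless but not dependency-preserving

Lossless test: (AName, ISBN)⁺ = {AName, AuthID, ISBN, PubID}, which contains all of one fragment — lossless.
Dependency preservation: the restricted closure of {AuthID} across the fragments never reaches {PubID}, so AuthID → PubID cannot be enforced without a join — not preserved.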